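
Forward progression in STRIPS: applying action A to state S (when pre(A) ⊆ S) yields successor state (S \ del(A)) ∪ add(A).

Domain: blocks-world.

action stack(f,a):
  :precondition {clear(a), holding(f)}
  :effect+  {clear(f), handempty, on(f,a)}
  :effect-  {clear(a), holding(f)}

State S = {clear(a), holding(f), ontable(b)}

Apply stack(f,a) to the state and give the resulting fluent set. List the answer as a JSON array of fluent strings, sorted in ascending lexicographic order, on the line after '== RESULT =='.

Progress:
  pre ⊆ S: {clear(a), holding(f)} ⊆ S  — applicable
  S \ del = {ontable(b)}
  ∪ add   = {clear(f), handempty, on(f,a), ontable(b)}

== RESULT ==
["clear(f)", "handempty", "on(f,a)", "ontable(b)"]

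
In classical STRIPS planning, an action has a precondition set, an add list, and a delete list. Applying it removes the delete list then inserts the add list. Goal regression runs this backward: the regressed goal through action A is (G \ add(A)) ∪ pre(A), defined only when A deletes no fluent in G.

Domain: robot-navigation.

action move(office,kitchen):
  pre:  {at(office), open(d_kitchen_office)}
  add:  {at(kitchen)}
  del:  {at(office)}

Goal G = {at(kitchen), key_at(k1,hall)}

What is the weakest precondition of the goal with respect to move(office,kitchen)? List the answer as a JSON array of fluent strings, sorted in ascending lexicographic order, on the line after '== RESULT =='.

Compute (G \ add) ∪ pre:
  G ∩ del = {}  (empty — regression defined)
  G \ add = {at(kitchen), key_at(k1,hall)} \ {at(kitchen)} = {key_at(k1,hall)}
  ∪ pre   = {key_at(k1,hall)} ∪ {at(office), open(d_kitchen_office)}
          = {at(office), key_at(k1,hall), open(d_kitchen_office)}

== RESULT ==
["at(office)", "key_at(k1,hall)", "open(d_kitchen_office)"]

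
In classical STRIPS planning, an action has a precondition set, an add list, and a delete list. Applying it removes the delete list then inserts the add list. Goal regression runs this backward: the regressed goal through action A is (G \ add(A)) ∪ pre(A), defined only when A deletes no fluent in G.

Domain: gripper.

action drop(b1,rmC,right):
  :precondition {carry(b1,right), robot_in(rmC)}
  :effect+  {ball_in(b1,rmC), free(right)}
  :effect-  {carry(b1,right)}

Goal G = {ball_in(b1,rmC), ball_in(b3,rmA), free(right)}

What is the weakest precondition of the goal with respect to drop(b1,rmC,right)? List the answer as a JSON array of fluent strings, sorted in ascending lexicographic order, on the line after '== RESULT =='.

Compute (G \ add) ∪ pre:
  G ∩ del = {}  (empty — regression defined)
  G \ add = {ball_in(b1,rmC), ball_in(b3,rmA), free(right)} \ {ball_in(b1,rmC), free(right)} = {ball_in(b3,rmA)}
  ∪ pre   = {ball_in(b3,rmA)} ∪ {carry(b1,right), robot_in(rmC)}
          = {ball_in(b3,rmA), carry(b1,right), robot_in(rmC)}

== RESULT ==
["ball_in(b3,rmA)", "carry(b1,right)", "robot_in(rmC)"]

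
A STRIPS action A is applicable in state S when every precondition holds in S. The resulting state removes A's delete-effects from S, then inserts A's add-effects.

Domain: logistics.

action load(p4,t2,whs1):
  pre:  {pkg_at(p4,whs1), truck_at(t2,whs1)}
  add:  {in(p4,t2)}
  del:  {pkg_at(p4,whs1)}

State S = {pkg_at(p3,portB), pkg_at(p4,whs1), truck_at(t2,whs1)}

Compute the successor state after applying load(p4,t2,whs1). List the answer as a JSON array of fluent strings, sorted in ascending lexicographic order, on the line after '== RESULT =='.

Compute (S \ del) ∪ add:
  pre ⊆ S: {pkg_at(p4,whs1), truck_at(t2,whs1)} ⊆ S  — applicable
  S \ del = {pkg_at(p3,portB), truck_at(t2,whs1)}
  ∪ add   = {in(p4,t2), pkg_at(p3,portB), truck_at(t2,whs1)}

== RESULT ==
["in(p4,t2)", "pkg_at(p3,portB)", "truck_at(t2,whs1)"]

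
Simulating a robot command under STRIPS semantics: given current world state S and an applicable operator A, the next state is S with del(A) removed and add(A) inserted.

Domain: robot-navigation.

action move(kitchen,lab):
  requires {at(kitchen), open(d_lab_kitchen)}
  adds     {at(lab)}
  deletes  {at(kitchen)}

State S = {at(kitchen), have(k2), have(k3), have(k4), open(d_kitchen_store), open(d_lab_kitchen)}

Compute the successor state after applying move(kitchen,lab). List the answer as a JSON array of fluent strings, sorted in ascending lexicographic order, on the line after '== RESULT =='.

Compute (S \ del) ∪ add:
  pre ⊆ S: {at(kitchen), open(d_lab_kitchen)} ⊆ S  — applicable
  S \ del = {have(k2), have(k3), have(k4), open(d_kitchen_store), open(d_lab_kitchen)}
  ∪ add   = {at(lab), have(k2), have(k3), have(k4), open(d_kitchen_store), open(d_lab_kitchen)}

== RESULT ==
["at(lab)", "have(k2)", "have(k3)", "have(k4)", "open(d_kitchen_store)", "open(d_lab_kitchen)"]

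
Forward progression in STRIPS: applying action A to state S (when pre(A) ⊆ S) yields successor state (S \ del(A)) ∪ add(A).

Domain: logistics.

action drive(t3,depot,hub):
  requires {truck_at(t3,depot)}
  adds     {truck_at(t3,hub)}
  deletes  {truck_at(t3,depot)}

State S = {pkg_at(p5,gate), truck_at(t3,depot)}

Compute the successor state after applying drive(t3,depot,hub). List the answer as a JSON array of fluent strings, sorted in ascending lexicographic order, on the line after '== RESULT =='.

Progress:
  pre ⊆ S: {truck_at(t3,depot)} ⊆ S  — applicable
  S \ del = {pkg_at(p5,gate)}
  ∪ add   = {pkg_at(p5,gate), truck_at(t3,hub)}

== RESULT ==
["pkg_at(p5,gate)", "truck_at(t3,hub)"]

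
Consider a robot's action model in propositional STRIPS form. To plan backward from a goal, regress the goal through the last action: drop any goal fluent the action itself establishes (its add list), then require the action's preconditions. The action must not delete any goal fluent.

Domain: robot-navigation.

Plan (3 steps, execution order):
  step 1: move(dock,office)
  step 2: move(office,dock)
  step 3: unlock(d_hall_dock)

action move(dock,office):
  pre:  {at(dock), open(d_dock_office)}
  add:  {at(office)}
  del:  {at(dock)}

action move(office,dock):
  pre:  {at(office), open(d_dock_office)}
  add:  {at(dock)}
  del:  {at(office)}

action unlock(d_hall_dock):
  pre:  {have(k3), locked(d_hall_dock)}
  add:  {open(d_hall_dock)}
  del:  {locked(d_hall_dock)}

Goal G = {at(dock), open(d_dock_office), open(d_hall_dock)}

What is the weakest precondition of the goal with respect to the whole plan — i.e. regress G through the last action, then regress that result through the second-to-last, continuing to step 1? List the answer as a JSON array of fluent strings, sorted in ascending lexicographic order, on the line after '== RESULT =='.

Work backward from the goal:
  through step 3 (unlock(d_hall_dock)): drop {open(d_hall_dock)}, keep {at(dock), open(d_dock_office)}, require {have(k3), locked(d_hall_dock)}
    → {at(dock), have(k3), locked(d_hall_dock), open(d_dock_office)}
  through step 2 (move(office,dock)): drop {at(dock)}, keep {have(k3), locked(d_hall_dock), open(d_dock_office)}, require {at(office), open(d_dock_office)}
    → {at(office), have(k3), locked(d_hall_dock), open(d_dock_office)}
  through step 1 (move(dock,office)): drop {at(office)}, keep {have(k3), locked(d_hall_dock), open(d_dock_office)}, require {at(dock), open(d_dock_office)}
    → {at(dock), have(k3), locked(d_hall_dock), open(d_dock_office)}

== RESULT ==
["at(dock)", "have(k3)", "locked(d_hall_dock)", "open(d_dock_office)"]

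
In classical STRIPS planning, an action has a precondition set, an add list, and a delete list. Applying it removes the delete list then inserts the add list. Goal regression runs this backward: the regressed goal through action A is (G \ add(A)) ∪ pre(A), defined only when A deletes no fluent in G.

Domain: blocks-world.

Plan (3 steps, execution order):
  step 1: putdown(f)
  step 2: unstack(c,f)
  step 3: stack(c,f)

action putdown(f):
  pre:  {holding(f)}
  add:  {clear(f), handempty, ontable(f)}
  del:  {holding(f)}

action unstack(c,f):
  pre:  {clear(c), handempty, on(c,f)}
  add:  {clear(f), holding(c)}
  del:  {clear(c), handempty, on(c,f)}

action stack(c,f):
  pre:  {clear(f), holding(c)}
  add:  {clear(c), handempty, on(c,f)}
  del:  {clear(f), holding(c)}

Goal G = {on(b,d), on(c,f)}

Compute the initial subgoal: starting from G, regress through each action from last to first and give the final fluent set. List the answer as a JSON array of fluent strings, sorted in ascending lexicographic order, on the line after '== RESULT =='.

Regress step by step:
  through step 3 (stack(c,f)): drop {on(c,f)}, keep {on(b,d)}, require {clear(f), holding(c)}
    → {clear(f), holding(c), on(b,d)}
  through step 2 (unstack(c,f)): drop {clear(f), holding(c)}, keep {on(b,d)}, require {clear(c), handempty, on(c,f)}
    → {clear(c), handempty, on(b,d), on(c,f)}
  through step 1 (putdown(f)): drop {handempty}, keep {clear(c), on(b,d), on(c,f)}, require {holding(f)}
    → {clear(c), holding(f), on(b,d), on(c,f)}

== RESULT ==
["clear(c)", "holding(f)", "on(b,d)", "on(c,f)"]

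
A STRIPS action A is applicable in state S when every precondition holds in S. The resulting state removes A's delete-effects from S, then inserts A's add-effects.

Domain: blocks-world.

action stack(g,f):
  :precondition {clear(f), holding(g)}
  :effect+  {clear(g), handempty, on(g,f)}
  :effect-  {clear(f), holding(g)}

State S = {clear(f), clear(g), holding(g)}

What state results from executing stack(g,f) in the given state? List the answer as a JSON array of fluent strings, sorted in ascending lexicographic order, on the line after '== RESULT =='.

Compute (S \ del) ∪ add:
  pre ⊆ S: {clear(f), holding(g)} ⊆ S  — applicable
  S \ del = {clear(g)}
  ∪ add   = {clear(g), handempty, on(g,f)}

== RESULT ==
["clear(g)", "handempty", "on(g,f)"]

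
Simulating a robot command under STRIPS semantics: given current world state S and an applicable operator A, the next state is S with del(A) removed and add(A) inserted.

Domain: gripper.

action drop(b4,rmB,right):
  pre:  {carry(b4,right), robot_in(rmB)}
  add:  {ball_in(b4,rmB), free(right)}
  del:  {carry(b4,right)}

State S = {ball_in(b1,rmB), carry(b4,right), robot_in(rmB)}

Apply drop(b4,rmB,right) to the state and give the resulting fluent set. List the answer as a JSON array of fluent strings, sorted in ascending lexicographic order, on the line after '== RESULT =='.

Compute (S \ del) ∪ add:
  pre ⊆ S: {carry(b4,right), robot_in(rmB)} ⊆ S  — applicable
  S \ del = {ball_in(b1,rmB), robot_in(rmB)}
  ∪ add   = {ball_in(b1,rmB), ball_in(b4,rmB), free(right), robot_in(rmB)}

== RESULT ==
["ball_in(b1,rmB)", "ball_in(b4,rmB)", "free(right)", "robot_in(rmB)"]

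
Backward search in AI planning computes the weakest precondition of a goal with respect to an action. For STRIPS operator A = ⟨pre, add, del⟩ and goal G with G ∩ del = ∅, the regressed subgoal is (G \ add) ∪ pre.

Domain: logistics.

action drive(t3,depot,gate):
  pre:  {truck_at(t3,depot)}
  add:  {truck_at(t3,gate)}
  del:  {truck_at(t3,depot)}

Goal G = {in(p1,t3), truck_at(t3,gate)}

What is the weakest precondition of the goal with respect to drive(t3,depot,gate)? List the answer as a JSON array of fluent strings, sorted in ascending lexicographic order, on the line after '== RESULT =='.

Regress:
  G ∩ del = {}  (empty — regression defined)
  G \ add = {in(p1,t3), truck_at(t3,gate)} \ {truck_at(t3,gate)} = {in(p1,t3)}
  ∪ pre   = {in(p1,t3)} ∪ {truck_at(t3,depot)}
          = {in(p1,t3), truck_at(t3,depot)}

== RESULT ==
["in(p1,t3)", "truck_at(t3,depot)"]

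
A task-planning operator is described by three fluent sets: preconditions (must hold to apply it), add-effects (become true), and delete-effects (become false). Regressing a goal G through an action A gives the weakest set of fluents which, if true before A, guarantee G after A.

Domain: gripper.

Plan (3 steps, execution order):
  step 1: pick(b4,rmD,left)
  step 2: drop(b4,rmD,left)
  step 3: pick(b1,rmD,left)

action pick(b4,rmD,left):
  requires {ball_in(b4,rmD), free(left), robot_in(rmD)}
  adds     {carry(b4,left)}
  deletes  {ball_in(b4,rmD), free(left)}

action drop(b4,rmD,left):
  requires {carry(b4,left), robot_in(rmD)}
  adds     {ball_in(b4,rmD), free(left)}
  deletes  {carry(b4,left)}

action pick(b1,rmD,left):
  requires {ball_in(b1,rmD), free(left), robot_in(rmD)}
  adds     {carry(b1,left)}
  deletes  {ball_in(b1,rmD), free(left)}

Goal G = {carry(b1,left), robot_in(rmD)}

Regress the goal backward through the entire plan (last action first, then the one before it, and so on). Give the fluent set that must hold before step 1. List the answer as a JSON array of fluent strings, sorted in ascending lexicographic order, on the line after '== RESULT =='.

Regress step by step:
  through step 3 (pick(b1,rmD,left)): drop {carry(b1,left)}, keep {robot_in(rmD)}, require {ball_in(b1,rmD), free(left), robot_in(rmD)}
    → {ball_in(b1,rmD), free(left), robot_in(rmD)}
  through step 2 (drop(b4,rmD,left)): drop {free(left)}, keep {ball_in(b1,rmD), robot_in(rmD)}, require {carry(b4,left), robot_in(rmD)}
    → {ball_in(b1,rmD), carry(b4,left), robot_in(rmD)}
  through step 1 (pick(b4,rmD,left)): drop {carry(b4,left)}, keep {ball_in(b1,rmD), robot_in(rmD)}, require {ball_in(b4,rmD), free(left), robot_in(rmD)}
    → {ball_in(b1,rmD), ball_in(b4,rmD), free(left), robot_in(rmD)}

== RESULT ==
["ball_in(b1,rmD)", "ball_in(b4,rmD)", "free(left)", "robot_in(rmD)"]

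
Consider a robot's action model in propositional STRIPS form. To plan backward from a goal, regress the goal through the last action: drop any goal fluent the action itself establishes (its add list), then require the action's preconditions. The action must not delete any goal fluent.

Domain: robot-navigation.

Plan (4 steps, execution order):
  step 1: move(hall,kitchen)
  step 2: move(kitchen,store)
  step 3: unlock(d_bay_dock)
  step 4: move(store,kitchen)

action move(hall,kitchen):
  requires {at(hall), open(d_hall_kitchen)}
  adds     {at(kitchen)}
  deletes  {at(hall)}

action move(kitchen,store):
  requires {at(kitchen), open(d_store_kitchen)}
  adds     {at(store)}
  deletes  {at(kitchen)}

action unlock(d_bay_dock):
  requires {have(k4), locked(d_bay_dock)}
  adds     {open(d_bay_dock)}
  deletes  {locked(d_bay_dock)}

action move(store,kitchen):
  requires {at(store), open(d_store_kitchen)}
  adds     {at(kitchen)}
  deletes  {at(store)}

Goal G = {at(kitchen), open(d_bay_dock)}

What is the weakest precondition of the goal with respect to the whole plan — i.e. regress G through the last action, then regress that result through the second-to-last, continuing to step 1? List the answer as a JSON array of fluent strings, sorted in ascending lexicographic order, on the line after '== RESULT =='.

Work backward from the goal:
  through step 4 (move(store,kitchen)): drop {at(kitchen)}, keep {open(d_bay_dock)}, require {at(store), open(d_store_kitchen)}
    → {at(store), open(d_bay_dock), open(d_store_kitchen)}
  through step 3 (unlock(d_bay_dock)): drop {open(d_bay_dock)}, keep {at(store), open(d_store_kitchen)}, require {have(k4), locked(d_bay_dock)}
    → {at(store), have(k4), locked(d_bay_dock), open(d_store_kitchen)}
  through step 2 (move(kitchen,store)): drop {at(store)}, keep {have(k4), locked(d_bay_dock), open(d_store_kitchen)}, require {at(kitchen), open(d_store_kitchen)}
    → {at(kitchen), have(k4), locked(d_bay_dock), open(d_store_kitchen)}
  through step 1 (move(hall,kitchen)): drop {at(kitchen)}, keep {have(k4), locked(d_bay_dock), open(d_store_kitchen)}, require {at(hall), open(d_hall_kitchen)}
    → {at(hall), have(k4), locked(d_bay_dock), open(d_hall_kitchen), open(d_store_kitchen)}

== RESULT ==
["at(hall)", "have(k4)", "locked(d_bay_dock)", "open(d_hall_kitchen)", "open(d_store_kitchen)"]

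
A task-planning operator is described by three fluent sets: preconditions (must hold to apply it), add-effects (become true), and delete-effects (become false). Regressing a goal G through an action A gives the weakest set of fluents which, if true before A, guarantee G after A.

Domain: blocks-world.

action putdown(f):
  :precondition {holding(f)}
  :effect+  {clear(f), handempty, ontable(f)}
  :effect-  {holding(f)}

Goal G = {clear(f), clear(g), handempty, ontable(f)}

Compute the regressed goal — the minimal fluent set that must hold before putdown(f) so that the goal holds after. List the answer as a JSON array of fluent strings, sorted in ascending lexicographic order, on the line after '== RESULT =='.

Regress:
  G ∩ del = {}  (empty — regression defined)
  G \ add = {clear(f), clear(g), handempty, ontable(f)} \ {clear(f), handempty, ontable(f)} = {clear(g)}
  ∪ pre   = {clear(g)} ∪ {holding(f)}
          = {clear(g), holding(f)}

== RESULT ==
["clear(g)", "holding(f)"]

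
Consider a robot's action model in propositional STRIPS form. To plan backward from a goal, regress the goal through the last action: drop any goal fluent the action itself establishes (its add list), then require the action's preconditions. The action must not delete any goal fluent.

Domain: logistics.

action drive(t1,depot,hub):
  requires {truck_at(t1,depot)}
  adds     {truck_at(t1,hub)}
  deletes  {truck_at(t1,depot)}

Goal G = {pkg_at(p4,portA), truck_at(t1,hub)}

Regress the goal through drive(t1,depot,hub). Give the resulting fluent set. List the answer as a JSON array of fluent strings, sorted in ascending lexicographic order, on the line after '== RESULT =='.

Regress:
  G ∩ del = {}  (empty — regression defined)
  G \ add = {pkg_at(p4,portA), truck_at(t1,hub)} \ {truck_at(t1,hub)} = {pkg_at(p4,portA)}
  ∪ pre   = {pkg_at(p4,portA)} ∪ {truck_at(t1,depot)}
          = {pkg_at(p4,portA), truck_at(t1,depot)}

== RESULT ==
["pkg_at(p4,portA)", "truck_at(t1,depot)"]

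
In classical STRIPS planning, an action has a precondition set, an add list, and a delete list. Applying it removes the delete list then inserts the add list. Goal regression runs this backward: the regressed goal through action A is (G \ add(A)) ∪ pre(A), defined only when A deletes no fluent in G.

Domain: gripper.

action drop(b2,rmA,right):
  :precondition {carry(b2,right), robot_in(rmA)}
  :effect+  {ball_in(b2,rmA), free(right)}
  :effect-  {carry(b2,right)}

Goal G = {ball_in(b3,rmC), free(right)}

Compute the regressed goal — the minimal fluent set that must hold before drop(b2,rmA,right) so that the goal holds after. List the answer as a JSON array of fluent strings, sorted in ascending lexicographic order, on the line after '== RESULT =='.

Regress:
  G ∩ del = {}  (empty — regression defined)
  G \ add = {ball_in(b3,rmC), free(right)} \ {ball_in(b2,rmA), free(right)} = {ball_in(b3,rmC)}
  ∪ pre   = {ball_in(b3,rmC)} ∪ {carry(b2,right), robot_in(rmA)}
          = {ball_in(b3,rmC), carry(b2,right), robot_in(rmA)}

== RESULT ==
["ball_in(b3,rmC)", "carry(b2,right)", "robot_in(rmA)"]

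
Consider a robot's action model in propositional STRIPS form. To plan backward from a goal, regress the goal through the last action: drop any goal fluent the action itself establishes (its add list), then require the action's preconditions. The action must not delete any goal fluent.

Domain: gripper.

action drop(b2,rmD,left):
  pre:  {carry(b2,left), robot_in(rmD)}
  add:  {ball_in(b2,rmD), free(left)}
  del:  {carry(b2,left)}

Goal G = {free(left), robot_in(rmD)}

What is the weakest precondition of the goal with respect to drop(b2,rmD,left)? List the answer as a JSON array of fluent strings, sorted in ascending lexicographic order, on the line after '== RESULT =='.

Regress:
  G ∩ del = {}  (empty — regression defined)
  G \ add = {free(left), robot_in(rmD)} \ {ball_in(b2,rmD), free(left)} = {robot_in(rmD)}
  ∪ pre   = {robot_in(rmD)} ∪ {carry(b2,left), robot_in(rmD)}
          = {carry(b2,left), robot_in(rmD)}

== RESULT ==
["carry(b2,left)", "robot_in(rmD)"]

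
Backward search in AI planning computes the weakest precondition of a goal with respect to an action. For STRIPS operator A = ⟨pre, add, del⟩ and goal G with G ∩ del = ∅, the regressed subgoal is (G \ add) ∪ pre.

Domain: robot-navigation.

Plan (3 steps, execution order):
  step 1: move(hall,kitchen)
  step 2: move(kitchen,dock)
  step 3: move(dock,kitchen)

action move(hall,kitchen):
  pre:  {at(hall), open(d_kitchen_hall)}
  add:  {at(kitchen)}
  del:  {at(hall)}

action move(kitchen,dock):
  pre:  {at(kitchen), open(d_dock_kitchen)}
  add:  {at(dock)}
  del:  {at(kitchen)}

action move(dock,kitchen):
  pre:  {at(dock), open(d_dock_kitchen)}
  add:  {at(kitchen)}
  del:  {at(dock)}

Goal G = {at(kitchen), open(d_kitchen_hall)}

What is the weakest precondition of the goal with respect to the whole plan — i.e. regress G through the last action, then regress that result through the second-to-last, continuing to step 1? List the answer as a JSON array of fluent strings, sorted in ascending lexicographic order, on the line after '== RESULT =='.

Regress step by step:
  through step 3 (move(dock,kitchen)): drop {at(kitchen)}, keep {open(d_kitchen_hall)}, require {at(dock), open(d_dock_kitchen)}
    → {at(dock), open(d_dock_kitchen), open(d_kitchen_hall)}
  through step 2 (move(kitchen,dock)): drop {at(dock)}, keep {open(d_dock_kitchen), open(d_kitchen_hall)}, require {at(kitchen), open(d_dock_kitchen)}
    → {at(kitchen), open(d_dock_kitchen), open(d_kitchen_hall)}
  through step 1 (move(hall,kitchen)): drop {at(kitchen)}, keep {open(d_dock_kitchen), open(d_kitchen_hall)}, require {at(hall), open(d_kitchen_hall)}
    → {at(hall), open(d_dock_kitchen), open(d_kitchen_hall)}

== RESULT ==
["at(hall)", "open(d_dock_kitchen)", "open(d_kitchen_hall)"]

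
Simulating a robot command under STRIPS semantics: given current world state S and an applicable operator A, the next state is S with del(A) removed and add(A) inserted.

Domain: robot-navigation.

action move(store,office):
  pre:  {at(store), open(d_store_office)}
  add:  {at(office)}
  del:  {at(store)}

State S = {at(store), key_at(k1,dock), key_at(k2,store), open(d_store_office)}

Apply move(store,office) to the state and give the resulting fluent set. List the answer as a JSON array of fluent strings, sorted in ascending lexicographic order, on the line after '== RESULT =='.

Progress:
  pre ⊆ S: {at(store), open(d_store_office)} ⊆ S  — applicable
  S \ del = {key_at(k1,dock), key_at(k2,store), open(d_store_office)}
  ∪ add   = {at(office), key_at(k1,dock), key_at(k2,store), open(d_store_office)}

== RESULT ==
["at(office)", "key_at(k1,dock)", "key_at(k2,store)", "open(d_store_office)"]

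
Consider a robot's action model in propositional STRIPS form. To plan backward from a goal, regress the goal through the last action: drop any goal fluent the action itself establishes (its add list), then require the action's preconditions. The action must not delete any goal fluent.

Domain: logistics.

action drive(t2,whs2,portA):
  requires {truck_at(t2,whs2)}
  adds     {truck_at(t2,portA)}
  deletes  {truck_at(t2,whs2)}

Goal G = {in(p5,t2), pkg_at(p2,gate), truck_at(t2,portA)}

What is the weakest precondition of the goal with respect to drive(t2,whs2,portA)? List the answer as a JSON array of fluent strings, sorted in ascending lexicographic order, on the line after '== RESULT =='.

Regress:
  G ∩ del = {}  (empty — regression defined)
  G \ add = {in(p5,t2), pkg_at(p2,gate), truck_at(t2,portA)} \ {truck_at(t2,portA)} = {in(p5,t2), pkg_at(p2,gate)}
  ∪ pre   = {in(p5,t2), pkg_at(p2,gate)} ∪ {truck_at(t2,whs2)}
          = {in(p5,t2), pkg_at(p2,gate), truck_at(t2,whs2)}

== RESULT ==
["in(p5,t2)", "pkg_at(p2,gate)", "truck_at(t2,whs2)"]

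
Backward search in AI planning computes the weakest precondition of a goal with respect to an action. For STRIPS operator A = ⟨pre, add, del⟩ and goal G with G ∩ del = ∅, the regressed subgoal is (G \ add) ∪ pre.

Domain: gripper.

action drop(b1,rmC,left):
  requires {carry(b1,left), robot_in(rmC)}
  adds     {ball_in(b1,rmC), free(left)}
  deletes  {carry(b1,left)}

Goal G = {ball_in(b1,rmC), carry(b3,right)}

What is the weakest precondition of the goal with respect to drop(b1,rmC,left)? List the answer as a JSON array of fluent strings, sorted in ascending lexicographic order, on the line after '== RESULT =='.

Regress:
  G ∩ del = {}  (empty — regression defined)
  G \ add = {ball_in(b1,rmC), carry(b3,right)} \ {ball_in(b1,rmC), free(left)} = {carry(b3,right)}
  ∪ pre   = {carry(b3,right)} ∪ {carry(b1,left), robot_in(rmC)}
          = {carry(b1,left), carry(b3,right), robot_in(rmC)}

== RESULT ==
["carry(b1,left)", "carry(b3,right)", "robot_in(rmC)"]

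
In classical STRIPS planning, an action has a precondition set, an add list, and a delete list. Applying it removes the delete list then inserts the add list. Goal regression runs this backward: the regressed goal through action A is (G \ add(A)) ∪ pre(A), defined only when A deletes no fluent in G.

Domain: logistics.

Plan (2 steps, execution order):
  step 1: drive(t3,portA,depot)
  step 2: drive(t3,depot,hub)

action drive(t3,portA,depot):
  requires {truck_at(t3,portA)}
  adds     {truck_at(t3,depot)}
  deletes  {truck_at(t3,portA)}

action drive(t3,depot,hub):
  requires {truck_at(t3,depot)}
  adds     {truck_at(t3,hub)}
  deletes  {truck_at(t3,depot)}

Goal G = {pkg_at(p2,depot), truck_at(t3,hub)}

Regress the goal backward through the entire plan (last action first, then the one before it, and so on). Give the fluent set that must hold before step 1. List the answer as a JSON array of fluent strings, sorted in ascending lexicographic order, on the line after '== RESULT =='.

Regress step by step:
  through step 2 (drive(t3,depot,hub)): drop {truck_at(t3,hub)}, keep {pkg_at(p2,depot)}, require {truck_at(t3,depot)}
    → {pkg_at(p2,depot), truck_at(t3,depot)}
  through step 1 (drive(t3,portA,depot)): drop {truck_at(t3,depot)}, keep {pkg_at(p2,depot)}, require {truck_at(t3,portA)}
    → {pkg_at(p2,depot), truck_at(t3,portA)}

== RESULT ==
["pkg_at(p2,depot)", "truck_at(t3,portA)"]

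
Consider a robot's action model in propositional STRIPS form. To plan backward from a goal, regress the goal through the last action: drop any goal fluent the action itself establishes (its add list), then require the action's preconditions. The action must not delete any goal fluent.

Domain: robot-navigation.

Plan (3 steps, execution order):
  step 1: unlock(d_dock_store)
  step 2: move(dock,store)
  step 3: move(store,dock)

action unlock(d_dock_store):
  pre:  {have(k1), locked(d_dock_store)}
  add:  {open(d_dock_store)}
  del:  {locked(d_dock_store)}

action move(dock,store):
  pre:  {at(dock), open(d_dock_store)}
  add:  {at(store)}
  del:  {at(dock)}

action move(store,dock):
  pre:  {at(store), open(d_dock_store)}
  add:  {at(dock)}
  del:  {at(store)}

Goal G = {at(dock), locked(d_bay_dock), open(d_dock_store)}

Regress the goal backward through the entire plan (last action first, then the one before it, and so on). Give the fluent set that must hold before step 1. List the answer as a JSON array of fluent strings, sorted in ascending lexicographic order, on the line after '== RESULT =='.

Work backward from the goal:
  through step 3 (move(store,dock)): drop {at(dock)}, keep {locked(d_bay_dock), open(d_dock_store)}, require {at(store), open(d_dock_store)}
    → {at(store), locked(d_bay_dock), open(d_dock_store)}
  through step 2 (move(dock,store)): drop {at(store)}, keep {locked(d_bay_dock), open(d_dock_store)}, require {at(dock), open(d_dock_store)}
    → {at(dock), locked(d_bay_dock), open(d_dock_store)}
  through step 1 (unlock(d_dock_store)): drop {open(d_dock_store)}, keep {at(dock), locked(d_bay_dock)}, require {have(k1), locked(d_dock_store)}
    → {at(dock), have(k1), locked(d_bay_dock), locked(d_dock_store)}

== RESULT ==
["at(dock)", "have(k1)", "locked(d_bay_dock)", "locked(d_dock_store)"]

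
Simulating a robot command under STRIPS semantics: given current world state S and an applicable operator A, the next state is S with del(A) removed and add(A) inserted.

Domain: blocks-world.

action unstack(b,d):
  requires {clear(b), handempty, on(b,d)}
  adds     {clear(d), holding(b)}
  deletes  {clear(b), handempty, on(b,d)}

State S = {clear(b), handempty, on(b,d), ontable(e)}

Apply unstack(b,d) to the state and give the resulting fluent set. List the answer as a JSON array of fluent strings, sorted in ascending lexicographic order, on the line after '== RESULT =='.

Progress:
  pre ⊆ S: {clear(b), handempty, on(b,d)} ⊆ S  — applicable
  S \ del = {ontable(e)}
  ∪ add   = {clear(d), holding(b), ontable(e)}

== RESULT ==
["clear(d)", "holding(b)", "ontable(e)"]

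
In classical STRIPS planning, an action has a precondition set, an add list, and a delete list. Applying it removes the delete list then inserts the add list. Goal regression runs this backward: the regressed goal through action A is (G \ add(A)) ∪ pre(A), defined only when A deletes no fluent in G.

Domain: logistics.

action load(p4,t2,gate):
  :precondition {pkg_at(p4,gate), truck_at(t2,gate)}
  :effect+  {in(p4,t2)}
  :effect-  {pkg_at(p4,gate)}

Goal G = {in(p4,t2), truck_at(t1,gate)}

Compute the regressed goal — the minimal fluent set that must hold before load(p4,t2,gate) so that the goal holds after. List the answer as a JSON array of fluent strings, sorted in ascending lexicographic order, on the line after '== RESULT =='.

Regress:
  G ∩ del = {}  (empty — regression defined)
  G \ add = {in(p4,t2), truck_at(t1,gate)} \ {in(p4,t2)} = {truck_at(t1,gate)}
  ∪ pre   = {truck_at(t1,gate)} ∪ {pkg_at(p4,gate), truck_at(t2,gate)}
          = {pkg_at(p4,gate), truck_at(t1,gate), truck_at(t2,gate)}

== RESULT ==
["pkg_at(p4,gate)", "truck_at(t1,gate)", "truck_at(t2,gate)"]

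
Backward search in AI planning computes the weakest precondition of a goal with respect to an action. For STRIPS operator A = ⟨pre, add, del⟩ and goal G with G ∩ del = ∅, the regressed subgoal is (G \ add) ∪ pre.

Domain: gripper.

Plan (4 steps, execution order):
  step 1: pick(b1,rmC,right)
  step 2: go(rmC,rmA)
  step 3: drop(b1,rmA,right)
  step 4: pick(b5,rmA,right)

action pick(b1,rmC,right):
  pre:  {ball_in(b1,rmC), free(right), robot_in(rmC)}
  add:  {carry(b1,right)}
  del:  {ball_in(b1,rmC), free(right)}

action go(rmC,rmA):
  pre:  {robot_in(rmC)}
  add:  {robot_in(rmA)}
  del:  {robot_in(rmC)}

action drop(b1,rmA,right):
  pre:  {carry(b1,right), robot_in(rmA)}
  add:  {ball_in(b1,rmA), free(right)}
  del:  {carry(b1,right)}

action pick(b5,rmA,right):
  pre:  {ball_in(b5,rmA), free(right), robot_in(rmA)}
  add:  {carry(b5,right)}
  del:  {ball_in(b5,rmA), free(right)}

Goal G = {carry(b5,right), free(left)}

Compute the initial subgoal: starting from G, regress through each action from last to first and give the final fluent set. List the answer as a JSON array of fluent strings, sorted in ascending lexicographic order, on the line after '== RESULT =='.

Regress step by step:
  through step 4 (pick(b5,rmA,right)): drop {carry(b5,right)}, keep {free(left)}, require {ball_in(b5,rmA), free(right), robot_in(rmA)}
    → {ball_in(b5,rmA), free(left), free(right), robot_in(rmA)}
  through step 3 (drop(b1,rmA,right)): drop {free(right)}, keep {ball_in(b5,rmA), free(left), robot_in(rmA)}, require {carry(b1,right), robot_in(rmA)}
    → {ball_in(b5,rmA), carry(b1,right), free(left), robot_in(rmA)}
  through step 2 (go(rmC,rmA)): drop {robot_in(rmA)}, keep {ball_in(b5,rmA), carry(b1,right), free(left)}, require {robot_in(rmC)}
    → {ball_in(b5,rmA), carry(b1,right), free(left), robot_in(rmC)}
  through step 1 (pick(b1,rmC,right)): drop {carry(b1,right)}, keep {ball_in(b5,rmA), free(left), robot_in(rmC)}, require {ball_in(b1,rmC), free(right), robot_in(rmC)}
    → {ball_in(b1,rmC), ball_in(b5,rmA), free(left), free(right), robot_in(rmC)}

== RESULT ==
["ball_in(b1,rmC)", "ball_in(b5,rmA)", "free(left)", "free(right)", "robot_in(rmC)"]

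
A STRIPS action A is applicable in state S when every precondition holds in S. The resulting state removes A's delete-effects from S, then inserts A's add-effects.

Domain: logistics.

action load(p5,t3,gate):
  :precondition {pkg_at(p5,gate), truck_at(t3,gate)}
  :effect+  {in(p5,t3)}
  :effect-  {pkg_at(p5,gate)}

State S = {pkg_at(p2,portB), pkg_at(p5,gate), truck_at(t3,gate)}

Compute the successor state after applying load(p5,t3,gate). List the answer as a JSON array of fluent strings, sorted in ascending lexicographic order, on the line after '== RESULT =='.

Compute (S \ del) ∪ add:
  pre ⊆ S: {pkg_at(p5,gate), truck_at(t3,gate)} ⊆ S  — applicable
  S \ del = {pkg_at(p2,portB), truck_at(t3,gate)}
  ∪ add   = {in(p5,t3), pkg_at(p2,portB), truck_at(t3,gate)}

== RESULT ==
["in(p5,t3)", "pkg_at(p2,portB)", "truck_at(t3,gate)"]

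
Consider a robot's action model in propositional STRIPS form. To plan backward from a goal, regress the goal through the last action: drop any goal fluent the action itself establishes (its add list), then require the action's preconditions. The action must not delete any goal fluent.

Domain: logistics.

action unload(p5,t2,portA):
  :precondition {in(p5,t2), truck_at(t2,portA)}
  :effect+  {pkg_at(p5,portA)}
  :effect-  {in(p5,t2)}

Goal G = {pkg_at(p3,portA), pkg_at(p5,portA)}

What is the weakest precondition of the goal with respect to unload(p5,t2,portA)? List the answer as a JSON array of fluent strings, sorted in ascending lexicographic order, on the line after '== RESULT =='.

Compute (G \ add) ∪ pre:
  G ∩ del = {}  (empty — regression defined)
  G \ add = {pkg_at(p3,portA), pkg_at(p5,portA)} \ {pkg_at(p5,portA)} = {pkg_at(p3,portA)}
  ∪ pre   = {pkg_at(p3,portA)} ∪ {in(p5,t2), truck_at(t2,portA)}
          = {in(p5,t2), pkg_at(p3,portA), truck_at(t2,portA)}

== RESULT ==
["in(p5,t2)", "pkg_at(p3,portA)", "truck_at(t2,portA)"]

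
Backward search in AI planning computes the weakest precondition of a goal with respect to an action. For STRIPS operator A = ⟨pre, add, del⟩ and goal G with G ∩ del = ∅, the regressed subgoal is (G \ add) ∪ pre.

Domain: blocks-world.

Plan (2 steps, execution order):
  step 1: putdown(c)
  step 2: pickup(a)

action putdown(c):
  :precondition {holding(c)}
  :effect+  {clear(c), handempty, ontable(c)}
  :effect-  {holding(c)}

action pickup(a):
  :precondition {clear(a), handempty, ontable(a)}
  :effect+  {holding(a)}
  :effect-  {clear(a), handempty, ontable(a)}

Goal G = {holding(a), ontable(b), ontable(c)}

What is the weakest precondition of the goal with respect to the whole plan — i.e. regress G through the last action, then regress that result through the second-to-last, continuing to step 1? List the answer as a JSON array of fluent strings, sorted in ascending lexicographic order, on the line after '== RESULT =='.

Regress step by step:
  through step 2 (pickup(a)): drop {holding(a)}, keep {ontable(b), ontable(c)}, require {clear(a), handempty, ontable(a)}
    → {clear(a), handempty, ontable(a), ontable(b), ontable(c)}
  through step 1 (putdown(c)): drop {handempty, ontable(c)}, keep {clear(a), ontable(a), ontable(b)}, require {holding(c)}
    → {clear(a), holding(c), ontable(a), ontable(b)}

== RESULT ==
["clear(a)", "holding(c)", "ontable(a)", "ontable(b)"]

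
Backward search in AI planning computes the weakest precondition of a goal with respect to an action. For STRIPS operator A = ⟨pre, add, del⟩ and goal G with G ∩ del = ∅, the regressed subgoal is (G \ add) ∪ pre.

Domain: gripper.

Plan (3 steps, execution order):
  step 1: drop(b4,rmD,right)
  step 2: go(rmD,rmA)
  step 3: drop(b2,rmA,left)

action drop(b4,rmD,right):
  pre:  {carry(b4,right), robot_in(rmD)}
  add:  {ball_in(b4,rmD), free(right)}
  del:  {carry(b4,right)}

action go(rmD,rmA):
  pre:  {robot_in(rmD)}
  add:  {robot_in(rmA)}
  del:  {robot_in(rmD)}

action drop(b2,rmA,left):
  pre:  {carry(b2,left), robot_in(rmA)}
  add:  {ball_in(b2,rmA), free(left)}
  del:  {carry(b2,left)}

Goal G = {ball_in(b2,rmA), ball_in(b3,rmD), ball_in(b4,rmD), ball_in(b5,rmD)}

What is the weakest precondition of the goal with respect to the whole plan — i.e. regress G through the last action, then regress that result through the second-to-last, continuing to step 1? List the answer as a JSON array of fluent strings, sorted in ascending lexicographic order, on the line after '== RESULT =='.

Work backward from the goal:
  through step 3 (drop(b2,rmA,left)): drop {ball_in(b2,rmA)}, keep {ball_in(b3,rmD), ball_in(b4,rmD), ball_in(b5,rmD)}, require {carry(b2,left), robot_in(rmA)}
    → {ball_in(b3,rmD), ball_in(b4,rmD), ball_in(b5,rmD), carry(b2,left), robot_in(rmA)}
  through step 2 (go(rmD,rmA)): drop {robot_in(rmA)}, keep {ball_in(b3,rmD), ball_in(b4,rmD), ball_in(b5,rmD), carry(b2,left)}, require {robot_in(rmD)}
    → {ball_in(b3,rmD), ball_in(b4,rmD), ball_in(b5,rmD), carry(b2,left), robot_in(rmD)}
  through step 1 (drop(b4,rmD,right)): drop {ball_in(b4,rmD)}, keep {ball_in(b3,rmD), ball_in(b5,rmD), carry(b2,left), robot_in(rmD)}, require {carry(b4,right), robot_in(rmD)}
    → {ball_in(b3,rmD), ball_in(b5,rmD), carry(b2,left), carry(b4,right), robot_in(rmD)}

== RESULT ==
["ball_in(b3,rmD)", "ball_in(b5,rmD)", "carry(b2,left)", "carry(b4,right)", "robot_in(rmD)"]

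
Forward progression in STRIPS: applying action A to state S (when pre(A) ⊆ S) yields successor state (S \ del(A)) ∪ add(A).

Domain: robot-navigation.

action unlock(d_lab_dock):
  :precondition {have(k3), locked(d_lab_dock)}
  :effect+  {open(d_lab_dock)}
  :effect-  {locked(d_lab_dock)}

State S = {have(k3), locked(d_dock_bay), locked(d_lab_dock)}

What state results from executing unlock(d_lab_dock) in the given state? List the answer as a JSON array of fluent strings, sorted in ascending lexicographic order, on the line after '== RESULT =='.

Progress:
  pre ⊆ S: {have(k3), locked(d_lab_dock)} ⊆ S  — applicable
  S \ del = {have(k3), locked(d_dock_bay)}
  ∪ add   = {have(k3), locked(d_dock_bay), open(d_lab_dock)}

== RESULT ==
["have(k3)", "locked(d_dock_bay)", "open(d_lab_dock)"]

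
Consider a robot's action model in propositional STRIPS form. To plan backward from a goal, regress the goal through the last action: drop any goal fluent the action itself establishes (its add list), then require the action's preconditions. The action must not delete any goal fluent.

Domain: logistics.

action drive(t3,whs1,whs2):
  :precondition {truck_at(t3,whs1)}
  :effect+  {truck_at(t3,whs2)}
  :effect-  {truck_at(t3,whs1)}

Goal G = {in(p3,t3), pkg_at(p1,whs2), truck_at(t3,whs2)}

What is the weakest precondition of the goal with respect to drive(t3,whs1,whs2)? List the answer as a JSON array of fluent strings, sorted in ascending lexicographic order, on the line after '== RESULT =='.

Regress:
  G ∩ del = {}  (empty — regression defined)
  G \ add = {in(p3,t3), pkg_at(p1,whs2), truck_at(t3,whs2)} \ {truck_at(t3,whs2)} = {in(p3,t3), pkg_at(p1,whs2)}
  ∪ pre   = {in(p3,t3), pkg_at(p1,whs2)} ∪ {truck_at(t3,whs1)}
          = {in(p3,t3), pkg_at(p1,whs2), truck_at(t3,whs1)}

== RESULT ==
["in(p3,t3)", "pkg_at(p1,whs2)", "truck_at(t3,whs1)"]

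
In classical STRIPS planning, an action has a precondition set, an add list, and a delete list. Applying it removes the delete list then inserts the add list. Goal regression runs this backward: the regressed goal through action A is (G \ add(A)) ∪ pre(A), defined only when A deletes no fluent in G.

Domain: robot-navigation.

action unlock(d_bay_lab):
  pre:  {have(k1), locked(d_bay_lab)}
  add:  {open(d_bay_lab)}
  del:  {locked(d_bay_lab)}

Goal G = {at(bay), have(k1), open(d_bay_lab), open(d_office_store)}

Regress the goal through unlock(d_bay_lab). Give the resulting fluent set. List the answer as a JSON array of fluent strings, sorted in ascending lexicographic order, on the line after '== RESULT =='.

Compute (G \ add) ∪ pre:
  G ∩ del = {}  (empty — regression defined)
  G \ add = {at(bay), have(k1), open(d_bay_lab), open(d_office_store)} \ {open(d_bay_lab)} = {at(bay), have(k1), open(d_office_store)}
  ∪ pre   = {at(bay), have(k1), open(d_office_store)} ∪ {have(k1), locked(d_bay_lab)}
          = {at(bay), have(k1), locked(d_bay_lab), open(d_office_store)}

== RESULT ==
["at(bay)", "have(k1)", "locked(d_bay_lab)", "open(d_office_store)"]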